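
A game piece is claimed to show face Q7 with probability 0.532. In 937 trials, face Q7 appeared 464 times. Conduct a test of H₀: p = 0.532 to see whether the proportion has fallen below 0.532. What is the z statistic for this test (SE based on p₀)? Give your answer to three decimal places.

p̂ = 464/937 = 0.49520.
Under H₀, SE = √(0.532·0.468/937) = √(0.000265716) = 0.01630.
z = (0.49520 − 0.532)/0.01630 = -0.03680/0.01630 = -2.258.
p-value = P(Z < -2.258) ≈ 0.0120.

z = -2.258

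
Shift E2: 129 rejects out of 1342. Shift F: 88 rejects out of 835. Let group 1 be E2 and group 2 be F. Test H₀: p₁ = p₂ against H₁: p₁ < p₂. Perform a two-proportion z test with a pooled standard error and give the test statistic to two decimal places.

p̂₁ = 129/1342 = 0.0961, p̂₂ = 88/835 = 0.1054.
Pooled p̂ = (129+88)/(1342+835) = 217/2177 = 0.0997.
SE = √(0.0897427 × 0.00194276) = 0.0132.
z = (0.0961 − 0.1054)/0.0132 = -0.0093/0.0132 = -0.70.

z = -0.70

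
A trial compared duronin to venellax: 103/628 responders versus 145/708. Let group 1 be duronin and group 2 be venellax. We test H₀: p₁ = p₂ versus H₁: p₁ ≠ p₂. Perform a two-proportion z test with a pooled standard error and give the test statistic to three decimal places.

p̂₁ = 103/628 = 0.16401, p̂₂ = 145/708 = 0.20480.
Pooled p̂ = (103+145)/(628+708) = 248/1336 = 0.18563.
SE = √(p̂(1−p̂)(1/n₁+1/n₂)) = √(0.18563·0.81437·0.00300479) = √(0.000454236) = 0.02131.
z = (0.16401 − 0.20480)/0.02131 = -0.04079/0.02131 = -1.914.
p-value = 2·P(Z > 1.914) ≈ 0.0556.

z = -1.914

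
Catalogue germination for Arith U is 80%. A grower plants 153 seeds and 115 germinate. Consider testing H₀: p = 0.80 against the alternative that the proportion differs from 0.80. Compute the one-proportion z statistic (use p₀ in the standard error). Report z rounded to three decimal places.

p̂ = 115/153 = 0.75163.
Under H₀, SE = √(0.8·0.2/153) = √(0.00104575) = 0.03234.
z = (0.75163 − 0.8)/0.03234 = -0.04837/0.03234 = -1.496.

z = -1.496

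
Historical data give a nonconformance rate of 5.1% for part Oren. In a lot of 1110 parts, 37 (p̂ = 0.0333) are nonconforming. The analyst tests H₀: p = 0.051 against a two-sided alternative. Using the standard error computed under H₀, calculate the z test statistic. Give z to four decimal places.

p̂ = 37/1110 = 0.0333333.
SE = √(p₀(1−p₀)/n) = √(0.048399/1110) = 0.0066032.
z = (0.0333333 − 0.051)/0.0066032 = -0.0176667/0.0066032 = -2.6755.
Two-sided p-value ≈ 2·Φ(−2.675) = 0.0075.

z = -2.6755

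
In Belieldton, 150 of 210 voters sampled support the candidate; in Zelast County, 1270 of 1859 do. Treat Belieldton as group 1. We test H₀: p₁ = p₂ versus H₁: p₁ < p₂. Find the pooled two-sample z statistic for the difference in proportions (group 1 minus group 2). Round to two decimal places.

p̂₁ = 150/210 = 0.7143, p̂₂ = 1270/1859 = 0.6832.
Pooled p̂ = (150+1270)/(210+1859) = 1420/2069 = 0.6863.
SE = √(0.215284 × 0.00529983) = 0.0338.
z = (0.7143 − 0.6832)/0.0338 = 0.0311/0.0338 = 0.92.
p-value = P(Z < 0.921) ≈ 0.8216.

z = 0.92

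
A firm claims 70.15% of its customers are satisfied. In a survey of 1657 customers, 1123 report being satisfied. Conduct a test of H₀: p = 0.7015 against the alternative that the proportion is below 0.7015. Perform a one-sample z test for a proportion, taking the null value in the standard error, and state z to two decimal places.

z = -2.11

p̂ = 1123/1657 ≈ 0.67773.
Under H₀, SE = √(0.7015·0.2985/1657) = √(0.000126372) = 0.01124.
z = (0.67773 − 0.7015)/0.01124 = -0.02377/0.01124 = -2.11.
p-value = P(Z < -2.114) ≈ 0.0172.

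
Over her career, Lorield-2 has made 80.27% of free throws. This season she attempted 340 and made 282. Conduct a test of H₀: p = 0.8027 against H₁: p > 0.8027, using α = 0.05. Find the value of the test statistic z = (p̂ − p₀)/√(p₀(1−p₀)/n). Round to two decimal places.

p̂ = 282/340 = 0.8294.
Standard error under H₀: √(0.8027×0.1973/340) = 0.0216.
z = (0.8294 − 0.8027)/0.0216 = 0.0267/0.0216 = 1.24.
p-value = P(Z > 1.238) ≈ 0.1079, so at α = 0.05 we fail to reject H₀.

z = 1.24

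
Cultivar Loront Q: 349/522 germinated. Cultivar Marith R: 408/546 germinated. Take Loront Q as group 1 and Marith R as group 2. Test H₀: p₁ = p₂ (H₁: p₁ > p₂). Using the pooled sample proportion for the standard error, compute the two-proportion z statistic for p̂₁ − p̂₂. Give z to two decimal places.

z = -2.83

p̂₁ = 349/522 ≈ 0.6686, p̂₂ = 408/546 ≈ 0.7473.
Pooled p̂ = (349+408)/(522+546) = 757/1068 = 0.7088.
SE = √(p̂(1−p̂)(1/n₁+1/n₂)) = √(0.7088·0.2912·0.00374721) = √(0.000773432) = 0.0278.
z = (0.6686 − 0.7473)/0.0278 = -0.0787/0.0278 = -2.83.
p-value = P(Z > -2.829) ≈ 0.9977.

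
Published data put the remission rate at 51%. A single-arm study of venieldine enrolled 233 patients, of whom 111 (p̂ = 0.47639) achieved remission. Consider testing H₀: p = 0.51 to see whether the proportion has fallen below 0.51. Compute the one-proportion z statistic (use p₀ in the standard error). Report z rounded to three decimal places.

z = -1.026

p̂ = 111/233 ≈ 0.47639.
SE = √(p₀(1−p₀)/n) = √(0.2499/233) = 0.03275.
z = (0.47639 − 0.51)/0.03275 = -0.03361/0.03275 = -1.026.
p-value = P(Z < -1.026) ≈ 0.1524.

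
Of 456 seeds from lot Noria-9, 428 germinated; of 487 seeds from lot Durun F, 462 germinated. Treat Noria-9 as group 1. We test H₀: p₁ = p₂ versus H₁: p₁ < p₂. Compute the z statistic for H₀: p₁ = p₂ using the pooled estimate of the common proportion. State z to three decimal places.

z = -0.671

p̂₁ = 428/456 = 0.93860, p̂₂ = 462/487 = 0.94867.
Pooled p̂ = (428+462)/(456+487) = 890/943 = 0.94380.
SE = √(p̂(1−p̂)(1/n₁+1/n₂)) = √(0.94380·0.05620·0.00424637) = √(0.000225248) = 0.01501.
z = (0.93860 − 0.94867)/0.01501 = -0.01007/0.01501 = -0.671.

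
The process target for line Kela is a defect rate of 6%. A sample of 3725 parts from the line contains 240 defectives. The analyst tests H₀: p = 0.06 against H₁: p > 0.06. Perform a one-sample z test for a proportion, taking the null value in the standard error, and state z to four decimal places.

z = 1.1384

p̂ = 240/3725 = 0.0644295.
Under H₀, SE = √(0.06·0.94/3725) = √(1.51409e-05) = 0.0038911.
z = (0.0644295 − 0.06)/0.0038911 = 0.0044295/0.0038911 = 1.1384.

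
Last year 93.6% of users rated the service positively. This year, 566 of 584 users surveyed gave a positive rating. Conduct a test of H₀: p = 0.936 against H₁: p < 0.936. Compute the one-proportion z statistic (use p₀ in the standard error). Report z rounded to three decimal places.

z = 3.276

p̂ = 566/584 ≈ 0.969178.
SE = √(p₀(1−p₀)/n) = √(0.059904/584) = 0.010128.
z = (0.969178 − 0.936)/0.010128 = 0.033178/0.010128 = 3.276.
p-value = P(Z < 3.276) ≈ 0.9995.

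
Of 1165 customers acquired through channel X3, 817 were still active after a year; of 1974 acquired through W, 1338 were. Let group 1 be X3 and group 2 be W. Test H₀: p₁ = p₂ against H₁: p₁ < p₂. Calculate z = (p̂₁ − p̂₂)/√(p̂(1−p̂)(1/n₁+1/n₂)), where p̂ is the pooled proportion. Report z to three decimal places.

z = 1.370

p̂₁ = 817/1165 ≈ 0.70129, p̂₂ = 1338/1974 ≈ 0.67781.
Pooled p̂ = (817+1338)/(1165+1974) = 2155/3139 = 0.68652.
SE = √(p̂(1−p̂)(1/n₁+1/n₂)) = √(0.68652·0.31348·0.00136495) = √(0.00029375) = 0.01714.
z = (0.70129 − 0.67781)/0.01714 = 0.02348/0.01714 = 1.370.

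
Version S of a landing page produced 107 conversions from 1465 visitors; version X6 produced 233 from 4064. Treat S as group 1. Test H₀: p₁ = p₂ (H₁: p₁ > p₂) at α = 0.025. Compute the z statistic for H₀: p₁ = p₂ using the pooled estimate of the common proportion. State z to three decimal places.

p̂₁ = 107/1465 ≈ 0.073038, p̂₂ = 233/4064 ≈ 0.057333.
Pooled p̂ = (107+233)/(1465+4064) = 340/5529 = 0.061494.
SE = √(0.0577124 × 0.000928657) = 0.007321.
z = (0.073038 − 0.057333)/0.007321 = 0.015705/0.007321 = 2.145.
p-value = P(Z > 2.145) ≈ 0.0160, so at α = 0.025 we reject H₀.

z = 2.145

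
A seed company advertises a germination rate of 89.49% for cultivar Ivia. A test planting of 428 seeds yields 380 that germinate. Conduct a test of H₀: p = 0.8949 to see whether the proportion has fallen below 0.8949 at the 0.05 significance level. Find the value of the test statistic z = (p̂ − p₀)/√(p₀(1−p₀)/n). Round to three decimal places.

z = -0.476

p̂ = 380/428 ≈ 0.88785.
Under H₀, SE = √(0.8949·0.1051/428) = √(0.000219752) = 0.01482.
z = (0.88785 − 0.8949)/0.01482 = -0.00705/0.01482 = -0.476.
p-value = P(Z < -0.476) ≈ 0.3172; since p > α = 0.05, fail to reject H₀.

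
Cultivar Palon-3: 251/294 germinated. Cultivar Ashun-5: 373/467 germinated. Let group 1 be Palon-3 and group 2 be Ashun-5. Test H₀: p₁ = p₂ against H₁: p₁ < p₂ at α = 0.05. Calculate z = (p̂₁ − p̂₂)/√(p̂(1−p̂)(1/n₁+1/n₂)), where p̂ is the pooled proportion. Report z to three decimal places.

p̂₁ = 251/294 ≈ 0.85374, p̂₂ = 373/467 ≈ 0.79872.
Pooled p̂ = (251+373)/(294+467) = 624/761 = 0.81997.
SE = √(0.147617 × 0.00554269) = 0.02860.
z = (0.85374 − 0.79872)/0.02860 = 0.05502/0.02860 = 1.924.
p-value = P(Z < 1.924) ≈ 0.9728, so at α = 0.05 we fail to reject H₀.

z = 1.924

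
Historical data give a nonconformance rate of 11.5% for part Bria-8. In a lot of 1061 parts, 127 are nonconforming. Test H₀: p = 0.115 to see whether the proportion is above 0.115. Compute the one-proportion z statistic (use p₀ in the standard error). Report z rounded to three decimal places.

p̂ = 127/1061 ≈ 0.11970.
Standard error under H₀: √(0.115×0.885/1061) = 0.00979.
z = (0.11970 − 0.115)/0.00979 = 0.00470/0.00979 = 0.480.
p-value = P(Z > 0.480) ≈ 0.3157.

z = 0.480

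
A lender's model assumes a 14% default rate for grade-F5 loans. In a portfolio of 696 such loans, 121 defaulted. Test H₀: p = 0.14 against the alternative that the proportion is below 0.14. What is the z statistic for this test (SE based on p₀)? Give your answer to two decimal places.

p̂ = 121/696 ≈ 0.1739.
Under H₀, SE = √(0.14·0.86/696) = √(0.000172989) = 0.0132.
z = (0.1739 − 0.14)/0.0132 = 0.0339/0.0132 = 2.57.
p-value = P(Z < 2.574) ≈ 0.9950.

z = 2.57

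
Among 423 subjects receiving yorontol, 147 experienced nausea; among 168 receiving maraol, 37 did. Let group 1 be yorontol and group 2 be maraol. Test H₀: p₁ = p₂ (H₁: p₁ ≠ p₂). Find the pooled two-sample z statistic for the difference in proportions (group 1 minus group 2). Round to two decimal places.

z = 3.01

p̂₁ = 147/423 ≈ 0.34752, p̂₂ = 37/168 ≈ 0.22024.
Pooled p̂ = (147+37)/(423+168) = 184/591 = 0.31134.
SE = √(p̂(1−p̂)(1/n₁+1/n₂)) = √(0.31134·0.68866·0.00831645) = √(0.0017831) = 0.04223.
z = (0.34752 − 0.22024)/0.04223 = 0.12728/0.04223 = 3.01.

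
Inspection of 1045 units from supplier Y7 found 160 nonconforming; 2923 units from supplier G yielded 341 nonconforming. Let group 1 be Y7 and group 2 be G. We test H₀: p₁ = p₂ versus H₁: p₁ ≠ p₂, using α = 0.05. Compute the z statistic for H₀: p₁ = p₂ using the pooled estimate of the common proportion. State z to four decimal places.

z = 3.0447

p̂₁ = 160/1045 ≈ 0.1531100, p̂₂ = 341/2923 ≈ 0.1166610.
Pooled p̂ = (160+341)/(1045+2923) = 501/3968 = 0.1262601.
SE = √(0.110318 × 0.00129905) = 0.0119712.
z = (0.1531100 − 0.1166610)/0.0119712 = 0.0364490/0.0119712 = 3.0447.
Two-sided p-value ≈ 2·Φ(−3.045) = 0.0023, so at α = 0.05 we reject H₀.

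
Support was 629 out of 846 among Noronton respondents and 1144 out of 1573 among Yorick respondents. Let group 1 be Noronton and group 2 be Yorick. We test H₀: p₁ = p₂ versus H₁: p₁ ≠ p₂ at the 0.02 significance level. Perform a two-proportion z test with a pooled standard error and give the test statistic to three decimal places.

p̂₁ = 629/846 ≈ 0.743499, p̂₂ = 1144/1573 ≈ 0.727273.
Pooled p̂ = (629+1144)/(846+1573) = 1773/2419 = 0.732947.
SE = √(p̂(1−p̂)(1/n₁+1/n₂)) = √(0.732947·0.267053·0.00181776) = √(0.0003558) = 0.018863.
z = (0.743499 − 0.727273)/0.018863 = 0.016226/0.018863 = 0.860.
Two-sided p-value ≈ 2·Φ(−0.860) = 0.3897. With α = 0.02, fail to reject H₀.

z = 0.860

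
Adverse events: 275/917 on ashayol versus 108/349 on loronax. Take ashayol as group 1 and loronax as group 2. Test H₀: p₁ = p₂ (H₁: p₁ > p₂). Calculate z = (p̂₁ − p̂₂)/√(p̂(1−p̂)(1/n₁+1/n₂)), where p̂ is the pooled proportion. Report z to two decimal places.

p̂₁ = 275/917 ≈ 0.2999, p̂₂ = 108/349 ≈ 0.3095.
Pooled p̂ = (275+108)/(917+349) = 383/1266 = 0.3025.
SE = √(p̂(1−p̂)(1/n₁+1/n₂)) = √(0.3025·0.6975·0.00395584) = √(0.000834701) = 0.0289.
z = (0.2999 − 0.3095)/0.0289 = -0.0096/0.0289 = -0.33.
p-value = P(Z > -0.331) ≈ 0.6297.

z = -0.33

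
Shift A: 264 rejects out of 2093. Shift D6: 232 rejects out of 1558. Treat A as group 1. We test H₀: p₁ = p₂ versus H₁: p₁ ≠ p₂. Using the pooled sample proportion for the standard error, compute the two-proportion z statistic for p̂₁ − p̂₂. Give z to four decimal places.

p̂₁ = 264/2093 = 0.126135, p̂₂ = 232/1558 = 0.148909.
Pooled p̂ = (264+232)/(2093+1558) = 496/3651 = 0.135853.
SE = √(p̂(1−p̂)(1/n₁+1/n₂)) = √(0.135853·0.864147·0.00111963) = √(0.000131442) = 0.011465.
z = (0.126135 − 0.148909)/0.011465 = -0.022774/0.011465 = -1.9864.
Two-sided p-value ≈ 2·Φ(−1.986) = 0.0470.

z = -1.9864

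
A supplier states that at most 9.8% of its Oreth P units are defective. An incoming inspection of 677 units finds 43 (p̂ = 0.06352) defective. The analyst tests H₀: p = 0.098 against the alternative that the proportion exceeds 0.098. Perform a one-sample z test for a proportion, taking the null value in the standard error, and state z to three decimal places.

z = -3.018

p̂ = 43/677 ≈ 0.063516.
SE = √(p₀(1−p₀)/n) = √(0.088396/677) = 0.011427.
z = (0.063516 − 0.098)/0.011427 = -0.034484/0.011427 = -3.018.
p-value = P(Z > -3.018) ≈ 0.9987.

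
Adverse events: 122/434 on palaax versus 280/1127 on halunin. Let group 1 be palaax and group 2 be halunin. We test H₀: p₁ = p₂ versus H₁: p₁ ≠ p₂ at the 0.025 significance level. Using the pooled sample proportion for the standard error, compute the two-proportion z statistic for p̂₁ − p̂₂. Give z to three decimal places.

z = 1.322

p̂₁ = 122/434 = 0.28111, p̂₂ = 280/1127 = 0.24845.
Pooled p̂ = (122+280)/(434+1127) = 402/1561 = 0.25753.
SE = √(p̂(1−p̂)(1/n₁+1/n₂)) = √(0.25753·0.74247·0.00319146) = √(0.000610229) = 0.02470.
z = (0.28111 − 0.24845)/0.02470 = 0.03266/0.02470 = 1.322.
Two-sided p-value ≈ 2·Φ(−1.322) = 0.1861. With α = 0.025, fail to reject H₀.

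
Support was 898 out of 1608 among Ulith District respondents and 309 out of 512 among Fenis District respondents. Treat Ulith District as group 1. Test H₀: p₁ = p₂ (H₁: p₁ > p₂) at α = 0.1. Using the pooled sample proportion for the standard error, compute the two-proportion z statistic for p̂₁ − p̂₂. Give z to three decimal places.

p̂₁ = 898/1608 = 0.55846, p̂₂ = 309/512 = 0.60352.
Pooled p̂ = (898+309)/(1608+512) = 1207/2120 = 0.56934.
SE = √(p̂(1−p̂)(1/n₁+1/n₂)) = √(0.56934·0.43066·0.00257502) = √(0.000631373) = 0.02513.
z = (0.55846 − 0.60352)/0.02513 = -0.04506/0.02513 = -1.793.
p-value = P(Z > -1.793) ≈ 0.9635; since p > α = 0.1, fail to reject H₀.

z = -1.793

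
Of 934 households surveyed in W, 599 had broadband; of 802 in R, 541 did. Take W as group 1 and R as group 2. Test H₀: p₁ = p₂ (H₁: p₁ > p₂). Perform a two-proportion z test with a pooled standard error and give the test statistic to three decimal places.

p̂₁ = 599/934 = 0.64133, p̂₂ = 541/802 = 0.67456.
Pooled p̂ = (599+541)/(934+802) = 1140/1736 = 0.65668.
SE = √(p̂(1−p̂)(1/n₁+1/n₂)) = √(0.65668·0.34332·0.00231755) = √(0.000522493) = 0.02286.
z = (0.64133 − 0.67456)/0.02286 = -0.03323/0.02286 = -1.454.
p-value = P(Z > -1.454) ≈ 0.9270.

z = -1.454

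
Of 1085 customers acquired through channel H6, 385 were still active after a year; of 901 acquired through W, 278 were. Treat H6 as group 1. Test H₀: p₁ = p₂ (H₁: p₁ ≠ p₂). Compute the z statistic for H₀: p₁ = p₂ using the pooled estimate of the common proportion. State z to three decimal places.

p̂₁ = 385/1085 = 0.354839, p̂₂ = 278/901 = 0.308546.
Pooled p̂ = (385+278)/(1085+901) = 663/1986 = 0.333837.
SE = √(0.22239 × 0.00203154) = 0.021255.
z = (0.354839 − 0.308546)/0.021255 = 0.046293/0.021255 = 2.178.

z = 2.178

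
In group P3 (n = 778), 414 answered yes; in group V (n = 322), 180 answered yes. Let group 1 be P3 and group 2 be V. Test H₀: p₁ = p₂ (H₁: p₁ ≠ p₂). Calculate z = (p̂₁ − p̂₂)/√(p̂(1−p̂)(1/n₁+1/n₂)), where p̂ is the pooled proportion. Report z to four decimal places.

z = -0.8137

p̂₁ = 414/778 = 0.532134, p̂₂ = 180/322 = 0.559006.
Pooled p̂ = (414+180)/(778+322) = 594/1100 = 0.540000.
SE = √(p̂(1−p̂)(1/n₁+1/n₂)) = √(0.540000·0.460000·0.00439094) = √(0.00109071) = 0.033026.
z = (0.532134 − 0.559006)/0.033026 = -0.026872/0.033026 = -0.8137.
p-value = 2·P(Z > 0.814) ≈ 0.4158.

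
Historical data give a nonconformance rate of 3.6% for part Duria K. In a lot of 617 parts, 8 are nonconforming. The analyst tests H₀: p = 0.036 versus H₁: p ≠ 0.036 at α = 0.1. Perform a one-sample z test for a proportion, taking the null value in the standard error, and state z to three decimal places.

p̂ = 8/617 = 0.01297.
Under H₀, SE = √(0.036·0.964/617) = √(5.62464e-05) = 0.00750.
z = (0.01297 − 0.036)/0.00750 = -0.02303/0.00750 = -3.071.
Two-sided p-value ≈ 2·Φ(−3.071) = 0.0021. With α = 0.1, reject H₀.

z = -3.071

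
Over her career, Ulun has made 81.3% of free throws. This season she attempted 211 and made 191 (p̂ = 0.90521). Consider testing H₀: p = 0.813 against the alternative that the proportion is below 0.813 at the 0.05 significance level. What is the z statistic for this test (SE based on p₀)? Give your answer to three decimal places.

p̂ = 191/211 ≈ 0.905213.
Under H₀, SE = √(0.813·0.187/211) = √(0.000720526) = 0.026843.
z = (0.905213 − 0.813)/0.026843 = 0.092213/0.026843 = 3.435.
p-value = P(Z < 3.435) ≈ 0.9997; since p > α = 0.05, fail to reject H₀.

z = 3.435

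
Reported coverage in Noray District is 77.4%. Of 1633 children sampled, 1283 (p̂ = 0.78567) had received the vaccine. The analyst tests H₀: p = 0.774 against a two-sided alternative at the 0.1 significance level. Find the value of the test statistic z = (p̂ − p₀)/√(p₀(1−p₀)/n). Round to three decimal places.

p̂ = 1283/1633 = 0.78567.
Standard error under H₀: √(0.774×0.226/1633) = 0.01035.
z = (0.78567 − 0.774)/0.01035 = 0.01167/0.01035 = 1.128.
Two-sided p-value ≈ 2·Φ(−1.128) = 0.2595. With α = 0.1, fail to reject H₀.

z = 1.128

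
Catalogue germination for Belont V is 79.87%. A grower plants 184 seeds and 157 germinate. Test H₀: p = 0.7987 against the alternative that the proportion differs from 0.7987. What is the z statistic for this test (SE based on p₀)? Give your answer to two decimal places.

z = 1.85

p̂ = 157/184 = 0.85326.
Standard error under H₀: √(0.7987×0.2013/184) = 0.02956.
z = (0.85326 − 0.7987)/0.02956 = 0.05456/0.02956 = 1.85.
Two-sided p-value ≈ 2·Φ(−1.846) = 0.0649.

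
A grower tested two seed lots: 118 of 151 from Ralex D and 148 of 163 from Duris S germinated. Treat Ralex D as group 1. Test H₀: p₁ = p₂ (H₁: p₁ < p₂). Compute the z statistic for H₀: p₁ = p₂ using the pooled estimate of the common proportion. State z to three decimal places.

p̂₁ = 118/151 = 0.781457, p̂₂ = 148/163 = 0.907975.
Pooled p̂ = (118+148)/(151+163) = 266/314 = 0.847134.
SE = √(p̂(1−p̂)(1/n₁+1/n₂)) = √(0.847134·0.152866·0.0127575) = √(0.00165207) = 0.040646.
z = (0.781457 − 0.907975)/0.040646 = -0.126518/0.040646 = -3.113.

z = -3.113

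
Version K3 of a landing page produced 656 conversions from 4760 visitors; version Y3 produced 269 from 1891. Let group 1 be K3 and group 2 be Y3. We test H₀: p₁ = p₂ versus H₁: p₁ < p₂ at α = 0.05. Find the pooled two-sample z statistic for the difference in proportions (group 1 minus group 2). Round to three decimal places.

p̂₁ = 656/4760 = 0.137815, p̂₂ = 269/1891 = 0.142253.
Pooled p̂ = (656+269)/(4760+1891) = 925/6651 = 0.139077.
SE = √(0.119734 × 0.000738905) = 0.009406.
z = (0.137815 − 0.142253)/0.009406 = -0.004438/0.009406 = -0.472.
p-value = P(Z < -0.472) ≈ 0.3185; since p > α = 0.05, fail to reject H₀.

z = -0.472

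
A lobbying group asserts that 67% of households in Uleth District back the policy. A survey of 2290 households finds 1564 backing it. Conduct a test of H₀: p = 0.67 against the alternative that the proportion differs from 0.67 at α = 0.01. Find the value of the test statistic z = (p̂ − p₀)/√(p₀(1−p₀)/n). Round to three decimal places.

p̂ = 1564/2290 ≈ 0.682969.
Standard error under H₀: √(0.67×0.33/2290) = 0.009826.
z = (0.682969 − 0.67)/0.009826 = 0.012969/0.009826 = 1.320.
Two-sided p-value ≈ 2·Φ(−1.320) = 0.1869, so at α = 0.01 we fail to reject H₀.

z = 1.320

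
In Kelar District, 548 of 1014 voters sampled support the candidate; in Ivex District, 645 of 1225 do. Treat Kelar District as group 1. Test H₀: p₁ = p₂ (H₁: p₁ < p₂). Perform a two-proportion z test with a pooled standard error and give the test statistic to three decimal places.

p̂₁ = 548/1014 ≈ 0.54043, p̂₂ = 645/1225 ≈ 0.52653.
Pooled p̂ = (548+645)/(1014+1225) = 1193/2239 = 0.53283.
SE = √(0.248922 × 0.00180252) = 0.02118.
z = (0.54043 − 0.52653)/0.02118 = 0.01390/0.02118 = 0.656.
p-value = P(Z < 0.656) ≈ 0.7442.

z = 0.656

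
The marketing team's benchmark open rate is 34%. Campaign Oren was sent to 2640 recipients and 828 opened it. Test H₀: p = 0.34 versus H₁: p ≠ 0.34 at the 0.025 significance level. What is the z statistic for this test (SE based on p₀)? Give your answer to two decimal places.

z = -2.86

p̂ = 828/2640 = 0.31364.
SE = √(p₀(1−p₀)/n) = √(0.2244/2640) = 0.00922.
z = (0.31364 − 0.34)/0.00922 = -0.02636/0.00922 = -2.86.
p-value = 2·P(Z > 2.860) ≈ 0.0042; since p < α = 0.025, reject H₀.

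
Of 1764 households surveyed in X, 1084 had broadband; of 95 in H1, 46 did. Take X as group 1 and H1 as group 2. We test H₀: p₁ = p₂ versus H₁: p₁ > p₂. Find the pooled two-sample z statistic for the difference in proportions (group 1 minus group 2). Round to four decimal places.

p̂₁ = 1084/1764 = 0.614512, p̂₂ = 46/95 = 0.484211.
Pooled p̂ = (1084+46)/(1764+95) = 1130/1859 = 0.607854.
SE = √(0.238368 × 0.0110932) = 0.051422.
z = (0.614512 − 0.484211)/0.051422 = 0.130301/0.051422 = 2.5340.

z = 2.5340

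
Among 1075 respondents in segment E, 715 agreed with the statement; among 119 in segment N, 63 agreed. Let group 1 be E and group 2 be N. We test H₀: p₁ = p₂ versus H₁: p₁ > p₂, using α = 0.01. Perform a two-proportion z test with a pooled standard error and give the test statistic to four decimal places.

z = 2.9481

p̂₁ = 715/1075 = 0.6651163, p̂₂ = 63/119 = 0.5294118.
Pooled p̂ = (715+63)/(1075+119) = 778/1194 = 0.6515913.
SE = √(p̂(1−p̂)(1/n₁+1/n₂)) = √(0.6515913·0.3484087·0.00933359) = √(0.00211891) = 0.0460317.
z = (0.6651163 − 0.5294118)/0.0460317 = 0.1357045/0.0460317 = 2.9481.
p-value = P(Z > 2.948) ≈ 0.0016. With α = 0.01, reject H₀.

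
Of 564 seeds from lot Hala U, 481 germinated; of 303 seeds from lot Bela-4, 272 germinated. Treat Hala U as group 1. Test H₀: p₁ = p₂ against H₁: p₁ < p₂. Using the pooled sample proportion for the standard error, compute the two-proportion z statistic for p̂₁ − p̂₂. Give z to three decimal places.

p̂₁ = 481/564 ≈ 0.85284, p̂₂ = 272/303 ≈ 0.89769.
Pooled p̂ = (481+272)/(564+303) = 753/867 = 0.86851.
SE = √(0.114199 × 0.00507338) = 0.02407.
z = (0.85284 − 0.89769)/0.02407 = -0.04485/0.02407 = -1.863.
p-value = P(Z < -1.863) ≈ 0.0312.

z = -1.863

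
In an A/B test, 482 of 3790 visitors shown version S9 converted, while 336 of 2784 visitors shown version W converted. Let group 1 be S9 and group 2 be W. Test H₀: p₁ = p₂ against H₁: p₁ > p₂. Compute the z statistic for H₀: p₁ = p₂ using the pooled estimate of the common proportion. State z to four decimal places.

p̂₁ = 482/3790 ≈ 0.127177, p̂₂ = 336/2784 ≈ 0.120690.
Pooled p̂ = (482+336)/(3790+2784) = 818/6574 = 0.124430.
SE = √(p̂(1−p̂)(1/n₁+1/n₂)) = √(0.124430·0.875570·0.000623048) = √(6.78791e-05) = 0.008239.
z = (0.127177 − 0.120690)/0.008239 = 0.006487/0.008239 = 0.7874.

z = 0.7874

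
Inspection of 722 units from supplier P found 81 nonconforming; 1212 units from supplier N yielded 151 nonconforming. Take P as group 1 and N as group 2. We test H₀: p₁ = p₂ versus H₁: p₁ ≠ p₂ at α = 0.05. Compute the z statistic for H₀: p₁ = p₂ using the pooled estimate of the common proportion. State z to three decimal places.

z = -0.812

p̂₁ = 81/722 ≈ 0.11219, p̂₂ = 151/1212 ≈ 0.12459.
Pooled p̂ = (81+151)/(722+1212) = 232/1934 = 0.11996.
SE = √(p̂(1−p̂)(1/n₁+1/n₂)) = √(0.11996·0.88004·0.00221012) = √(0.00023332) = 0.01527.
z = (0.11219 − 0.12459)/0.01527 = -0.01240/0.01527 = -0.812.
p-value = 2·P(Z > 0.812) ≈ 0.4169, so at α = 0.05 we fail to reject H₀.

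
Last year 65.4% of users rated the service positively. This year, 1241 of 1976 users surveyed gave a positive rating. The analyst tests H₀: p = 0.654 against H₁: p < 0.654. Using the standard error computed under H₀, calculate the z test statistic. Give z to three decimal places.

z = -2.426

p̂ = 1241/1976 ≈ 0.62804.
Under H₀, SE = √(0.654·0.346/1976) = √(0.000114516) = 0.01070.
z = (0.62804 − 0.654)/0.01070 = -0.02596/0.01070 = -2.426.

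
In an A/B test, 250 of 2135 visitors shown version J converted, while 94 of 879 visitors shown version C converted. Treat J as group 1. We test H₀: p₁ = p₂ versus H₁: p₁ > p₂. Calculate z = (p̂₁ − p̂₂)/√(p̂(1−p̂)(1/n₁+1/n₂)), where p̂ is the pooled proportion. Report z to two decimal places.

z = 0.80

p̂₁ = 250/2135 = 0.1171, p̂₂ = 94/879 = 0.1069.
Pooled p̂ = (250+94)/(2135+879) = 344/3014 = 0.1141.
SE = √(0.101107 × 0.00160604) = 0.0127.
z = (0.1171 − 0.1069)/0.0127 = 0.0102/0.0127 = 0.80.
p-value = P(Z > 0.797) ≈ 0.2127.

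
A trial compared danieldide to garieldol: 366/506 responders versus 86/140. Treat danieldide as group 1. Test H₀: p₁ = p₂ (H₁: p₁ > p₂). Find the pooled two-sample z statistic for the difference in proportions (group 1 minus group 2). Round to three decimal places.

p̂₁ = 366/506 = 0.72332, p̂₂ = 86/140 = 0.61429.
Pooled p̂ = (366+86)/(506+140) = 452/646 = 0.69969.
SE = √(0.210124 × 0.00911914) = 0.04377.
z = (0.72332 − 0.61429)/0.04377 = 0.10903/0.04377 = 2.491.

z = 2.491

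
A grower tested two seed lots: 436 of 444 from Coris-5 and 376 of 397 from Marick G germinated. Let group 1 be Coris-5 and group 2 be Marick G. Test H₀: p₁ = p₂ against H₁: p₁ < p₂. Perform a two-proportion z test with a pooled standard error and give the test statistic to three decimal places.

z = 2.767

p̂₁ = 436/444 ≈ 0.981982, p̂₂ = 376/397 ≈ 0.947103.
Pooled p̂ = (436+376)/(444+397) = 812/841 = 0.965517.
SE = √(0.0332937 × 0.00477114) = 0.012604.
z = (0.981982 − 0.947103)/0.012604 = 0.034879/0.012604 = 2.767.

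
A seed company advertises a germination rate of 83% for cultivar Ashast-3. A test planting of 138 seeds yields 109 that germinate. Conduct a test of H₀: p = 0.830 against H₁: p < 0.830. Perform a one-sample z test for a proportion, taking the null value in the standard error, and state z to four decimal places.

p̂ = 109/138 = 0.789855.
Under H₀, SE = √(0.83·0.17/138) = √(0.00102246) = 0.031976.
z = (0.789855 − 0.83)/0.031976 = -0.040145/0.031976 = -1.2555.
p-value = P(Z < -1.255) ≈ 0.1047.

z = -1.2555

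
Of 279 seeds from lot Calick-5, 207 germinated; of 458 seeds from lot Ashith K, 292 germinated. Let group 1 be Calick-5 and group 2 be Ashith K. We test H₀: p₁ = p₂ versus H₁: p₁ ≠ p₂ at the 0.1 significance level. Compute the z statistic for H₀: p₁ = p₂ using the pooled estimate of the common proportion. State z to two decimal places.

p̂₁ = 207/279 ≈ 0.7419, p̂₂ = 292/458 ≈ 0.6376.
Pooled p̂ = (207+292)/(279+458) = 499/737 = 0.6771.
SE = √(p̂(1−p̂)(1/n₁+1/n₂)) = √(0.6771·0.3229·0.00576764) = √(0.00126107) = 0.0355.
z = (0.7419 − 0.6376)/0.0355 = 0.1043/0.0355 = 2.94.
Two-sided p-value ≈ 2·Φ(−2.939) = 0.0033; since p < α = 0.1, reject H₀.

z = 2.94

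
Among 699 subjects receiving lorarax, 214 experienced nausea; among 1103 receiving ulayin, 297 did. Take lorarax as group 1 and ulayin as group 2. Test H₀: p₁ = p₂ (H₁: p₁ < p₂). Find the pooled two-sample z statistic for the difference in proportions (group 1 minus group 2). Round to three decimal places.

p̂₁ = 214/699 = 0.30615, p̂₂ = 297/1103 = 0.26927.
Pooled p̂ = (214+297)/(699+1103) = 511/1802 = 0.28357.
SE = √(0.20316 × 0.00233723) = 0.02179.
z = (0.30615 − 0.26927)/0.02179 = 0.03688/0.02179 = 1.693.
p-value = P(Z < 1.693) ≈ 0.9547.

z = 1.693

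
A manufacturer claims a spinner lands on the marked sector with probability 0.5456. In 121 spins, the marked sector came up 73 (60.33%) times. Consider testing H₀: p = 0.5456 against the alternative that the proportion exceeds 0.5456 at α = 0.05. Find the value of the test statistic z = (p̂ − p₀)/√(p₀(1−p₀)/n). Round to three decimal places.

p̂ = 73/121 ≈ 0.60331.
Standard error under H₀: √(0.5456×0.4544/121) = 0.04527.
z = (0.60331 − 0.5456)/0.04527 = 0.05771/0.04527 = 1.275.
p-value = P(Z > 1.275) ≈ 0.1012; since p > α = 0.05, fail to reject H₀.

z = 1.275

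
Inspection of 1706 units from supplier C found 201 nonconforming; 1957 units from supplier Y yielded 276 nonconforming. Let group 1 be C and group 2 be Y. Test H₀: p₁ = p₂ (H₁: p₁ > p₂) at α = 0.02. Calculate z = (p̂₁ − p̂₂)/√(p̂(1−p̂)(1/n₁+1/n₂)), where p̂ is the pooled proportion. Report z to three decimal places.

z = -2.082

p̂₁ = 201/1706 ≈ 0.11782, p̂₂ = 276/1957 ≈ 0.14103.
Pooled p̂ = (201+276)/(1706+1957) = 477/3663 = 0.13022.
SE = √(0.113264 × 0.00109715) = 0.01115.
z = (0.11782 − 0.14103)/0.01115 = -0.02321/0.01115 = -2.082.
p-value = P(Z > -2.082) ≈ 0.9813; since p > α = 0.02, fail to reject H₀.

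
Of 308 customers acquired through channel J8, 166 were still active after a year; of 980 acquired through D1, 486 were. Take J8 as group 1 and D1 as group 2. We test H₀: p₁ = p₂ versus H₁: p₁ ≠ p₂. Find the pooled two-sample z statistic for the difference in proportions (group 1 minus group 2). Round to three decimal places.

z = 1.318

p̂₁ = 166/308 = 0.53896, p̂₂ = 486/980 = 0.49592.
Pooled p̂ = (166+486)/(308+980) = 652/1288 = 0.50621.
SE = √(0.249961 × 0.00426716) = 0.03266.
z = (0.53896 − 0.49592)/0.03266 = 0.04304/0.03266 = 1.318.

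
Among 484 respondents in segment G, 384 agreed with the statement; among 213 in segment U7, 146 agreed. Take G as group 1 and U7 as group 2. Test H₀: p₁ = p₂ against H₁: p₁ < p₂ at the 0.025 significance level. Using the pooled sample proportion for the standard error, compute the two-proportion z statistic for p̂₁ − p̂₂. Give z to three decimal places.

z = 3.076

p̂₁ = 384/484 = 0.793388, p̂₂ = 146/213 = 0.685446.
Pooled p̂ = (384+146)/(484+213) = 530/697 = 0.760402.
SE = √(0.182191 × 0.00676095) = 0.035097.
z = (0.793388 − 0.685446)/0.035097 = 0.107942/0.035097 = 3.076.
p-value = P(Z < 3.076) ≈ 0.9989; since p > α = 0.025, fail to reject H₀.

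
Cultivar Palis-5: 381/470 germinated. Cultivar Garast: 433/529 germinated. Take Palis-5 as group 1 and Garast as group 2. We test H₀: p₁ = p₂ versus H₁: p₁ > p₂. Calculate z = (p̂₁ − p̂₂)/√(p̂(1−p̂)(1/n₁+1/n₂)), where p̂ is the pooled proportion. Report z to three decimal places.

z = -0.320

p̂₁ = 381/470 = 0.81064, p̂₂ = 433/529 = 0.81853.
Pooled p̂ = (381+433)/(470+529) = 814/999 = 0.81481.
SE = √(0.150892 × 0.00401802) = 0.02462.
z = (0.81064 − 0.81853)/0.02462 = -0.00789/0.02462 = -0.320.
p-value = P(Z > -0.320) ≈ 0.6256.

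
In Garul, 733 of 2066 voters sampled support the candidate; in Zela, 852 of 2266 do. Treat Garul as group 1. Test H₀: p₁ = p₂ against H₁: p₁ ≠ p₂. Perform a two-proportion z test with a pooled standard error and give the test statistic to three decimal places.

z = -1.447

p̂₁ = 733/2066 ≈ 0.35479, p̂₂ = 852/2266 ≈ 0.37599.
Pooled p̂ = (733+852)/(2066+2266) = 1585/4332 = 0.36588.
SE = √(p̂(1−p̂)(1/n₁+1/n₂)) = √(0.36588·0.63412·0.000925333) = √(0.000214689) = 0.01465.
z = (0.35479 − 0.37599)/0.01465 = -0.02120/0.01465 = -1.447.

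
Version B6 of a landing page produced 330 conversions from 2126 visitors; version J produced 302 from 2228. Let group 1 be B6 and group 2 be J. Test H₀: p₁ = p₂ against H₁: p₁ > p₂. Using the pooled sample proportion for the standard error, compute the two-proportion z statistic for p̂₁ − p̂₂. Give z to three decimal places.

z = 1.842

p̂₁ = 330/2126 = 0.15522, p̂₂ = 302/2228 = 0.13555.
Pooled p̂ = (330+302)/(2126+2228) = 632/4354 = 0.14515.
SE = √(p̂(1−p̂)(1/n₁+1/n₂)) = √(0.14515·0.85485·0.0009192) = √(0.000114058) = 0.01068.
z = (0.15522 − 0.13555)/0.01068 = 0.01967/0.01068 = 1.842.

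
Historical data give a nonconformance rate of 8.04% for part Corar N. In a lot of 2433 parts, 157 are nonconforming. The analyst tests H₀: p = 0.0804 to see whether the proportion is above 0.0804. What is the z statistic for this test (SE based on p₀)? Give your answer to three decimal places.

p̂ = 157/2433 ≈ 0.064529.
Standard error under H₀: √(0.0804×0.9196/2433) = 0.005513.
z = (0.064529 − 0.0804)/0.005513 = -0.015871/0.005513 = -2.879.

z = -2.879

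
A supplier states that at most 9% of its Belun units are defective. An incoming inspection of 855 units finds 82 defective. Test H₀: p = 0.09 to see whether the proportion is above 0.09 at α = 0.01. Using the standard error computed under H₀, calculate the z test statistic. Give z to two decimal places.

z = 0.60

p̂ = 82/855 ≈ 0.0959.
Under H₀, SE = √(0.09·0.91/855) = √(9.57895e-05) = 0.0098.
z = (0.0959 − 0.09)/0.0098 = 0.0059/0.0098 = 0.60.
p-value = P(Z > 0.603) ≈ 0.2731; since p > α = 0.01, fail to reject H₀.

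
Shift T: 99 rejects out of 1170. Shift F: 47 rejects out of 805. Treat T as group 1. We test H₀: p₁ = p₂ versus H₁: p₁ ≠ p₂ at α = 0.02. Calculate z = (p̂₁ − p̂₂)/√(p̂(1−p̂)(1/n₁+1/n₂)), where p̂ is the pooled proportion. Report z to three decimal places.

p̂₁ = 99/1170 ≈ 0.08462, p̂₂ = 47/805 ≈ 0.05839.
Pooled p̂ = (99+47)/(1170+805) = 146/1975 = 0.07392.
SE = √(0.0684593 × 0.00209694) = 0.01198.
z = (0.08462 − 0.05839)/0.01198 = 0.02623/0.01198 = 2.189.
p-value = 2·P(Z > 2.189) ≈ 0.0286; since p > α = 0.02, fail to reject H₀.

z = 2.189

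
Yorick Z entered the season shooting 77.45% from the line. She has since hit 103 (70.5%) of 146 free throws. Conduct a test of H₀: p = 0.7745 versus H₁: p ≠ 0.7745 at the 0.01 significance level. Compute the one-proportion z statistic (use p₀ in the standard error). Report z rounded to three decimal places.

p̂ = 103/146 ≈ 0.705479.
Under H₀, SE = √(0.7745·0.2255/146) = √(0.00119623) = 0.034587.
z = (0.705479 − 0.7745)/0.034587 = -0.069021/0.034587 = -1.996.
Two-sided p-value ≈ 2·Φ(−1.996) = 0.0460, so at α = 0.01 we fail to reject H₀.

z = -1.996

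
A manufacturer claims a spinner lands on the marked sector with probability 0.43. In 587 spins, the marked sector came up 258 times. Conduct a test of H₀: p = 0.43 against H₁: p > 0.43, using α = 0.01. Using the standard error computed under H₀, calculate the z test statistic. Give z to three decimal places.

p̂ = 258/587 = 0.43952.
SE = √(p₀(1−p₀)/n) = √(0.2451/587) = 0.02043.
z = (0.43952 − 0.43)/0.02043 = 0.00952/0.02043 = 0.466.
p-value = P(Z > 0.466) ≈ 0.3206, so at α = 0.01 we fail to reject H₀.

z = 0.466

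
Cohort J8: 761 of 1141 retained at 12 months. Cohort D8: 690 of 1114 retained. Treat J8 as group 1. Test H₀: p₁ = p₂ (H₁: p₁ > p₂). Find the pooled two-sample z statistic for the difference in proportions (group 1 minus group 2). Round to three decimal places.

z = 2.358

p̂₁ = 761/1141 ≈ 0.66696, p̂₂ = 690/1114 ≈ 0.61939.
Pooled p̂ = (761+690)/(1141+1114) = 1451/2255 = 0.64346.
SE = √(0.22942 × 0.00177409) = 0.02017.
z = (0.66696 − 0.61939)/0.02017 = 0.04757/0.02017 = 2.358.
p-value = P(Z > 2.358) ≈ 0.0092.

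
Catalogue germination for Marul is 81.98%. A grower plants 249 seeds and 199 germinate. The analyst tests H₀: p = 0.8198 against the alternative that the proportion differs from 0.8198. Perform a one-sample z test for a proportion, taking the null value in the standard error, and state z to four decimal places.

z = -0.8459

p̂ = 199/249 ≈ 0.799197.
Under H₀, SE = √(0.8198·0.1802/249) = √(0.000593285) = 0.024357.
z = (0.799197 − 0.8198)/0.024357 = -0.020603/0.024357 = -0.8459.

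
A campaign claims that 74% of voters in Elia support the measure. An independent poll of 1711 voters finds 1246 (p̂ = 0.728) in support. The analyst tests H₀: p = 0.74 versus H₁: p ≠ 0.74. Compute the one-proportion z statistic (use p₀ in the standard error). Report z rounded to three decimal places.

p̂ = 1246/1711 ≈ 0.72823.
Standard error under H₀: √(0.74×0.26/1711) = 0.01060.
z = (0.72823 − 0.74)/0.01060 = -0.01177/0.01060 = -1.110.
Two-sided p-value ≈ 2·Φ(−1.110) = 0.2670.

z = -1.110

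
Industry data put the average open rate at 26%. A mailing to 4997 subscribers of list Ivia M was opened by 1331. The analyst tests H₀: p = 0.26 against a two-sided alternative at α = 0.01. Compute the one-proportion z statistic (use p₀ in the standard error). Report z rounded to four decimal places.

z = 1.0249

p̂ = 1331/4997 = 0.2663598.
Under H₀, SE = √(0.26·0.74/4997) = √(3.85031e-05) = 0.0062051.
z = (0.2663598 − 0.26)/0.0062051 = 0.0063598/0.0062051 = 1.0249.
p-value = 2·P(Z > 1.025) ≈ 0.3054, so at α = 0.01 we fail to reject H₀.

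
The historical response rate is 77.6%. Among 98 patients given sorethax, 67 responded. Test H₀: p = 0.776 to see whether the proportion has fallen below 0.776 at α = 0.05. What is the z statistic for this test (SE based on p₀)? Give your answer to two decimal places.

z = -2.19

p̂ = 67/98 ≈ 0.6837.
SE = √(p₀(1−p₀)/n) = √(0.17382/98) = 0.0421.
z = (0.6837 − 0.776)/0.0421 = -0.0923/0.0421 = -2.19.
p-value = P(Z < -2.192) ≈ 0.0142, so at α = 0.05 we reject H₀.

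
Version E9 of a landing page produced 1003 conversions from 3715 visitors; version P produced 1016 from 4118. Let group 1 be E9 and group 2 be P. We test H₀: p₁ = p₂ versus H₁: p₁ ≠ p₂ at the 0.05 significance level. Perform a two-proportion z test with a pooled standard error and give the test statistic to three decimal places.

p̂₁ = 1003/3715 = 0.26999, p̂₂ = 1016/4118 = 0.24672.
Pooled p̂ = (1003+1016)/(3715+4118) = 2019/7833 = 0.25776.
SE = √(0.191318 × 0.000512015) = 0.00990.
z = (0.26999 − 0.24672)/0.00990 = 0.02327/0.00990 = 2.351.
Two-sided p-value ≈ 2·Φ(−2.351) = 0.0187; since p < α = 0.05, reject H₀.

z = 2.351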